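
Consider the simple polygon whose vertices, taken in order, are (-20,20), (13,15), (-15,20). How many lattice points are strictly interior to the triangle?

10

The shoelace formula gives twice the area as |[(-20)·15 − 13·20] + [13·20 − (-15)·15] + [(-15)·20 − (-20)·20]| = 25, so the area is 12.5.
The number of boundary lattice points is Σ gcd(|Δx|,|Δy|) = gcd(33,5) + gcd(28,5) + gcd(5,0) = 1+1+5 = 7.
Pick's theorem gives I = A − B/2 + 1 = 12.5 − 7/2 + 1 = 10.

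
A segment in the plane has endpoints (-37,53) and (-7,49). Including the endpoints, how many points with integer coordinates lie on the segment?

3

The number of lattice points on a segment between lattice points is gcd(|Δx|,|Δy|) + 1 = gcd(30,4) + 1 = 2 + 1 = 3.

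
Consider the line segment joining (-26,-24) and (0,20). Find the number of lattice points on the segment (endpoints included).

The number of lattice points on a segment between lattice points is gcd(|Δx|,|Δy|) + 1 = gcd(26,44) + 1 = 2 + 1 = 3.

3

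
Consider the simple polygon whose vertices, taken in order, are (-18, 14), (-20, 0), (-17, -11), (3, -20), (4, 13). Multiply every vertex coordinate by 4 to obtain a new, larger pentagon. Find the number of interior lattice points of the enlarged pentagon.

By the shoelace formula, twice the signed area is |((-18)·0 − (-20)·14) + ((-20)·(-11) − (-17)·0) + ((-17)·(-20) − 3·(-11)) + (3·13 − 4·(-20)) + (4·14 − (-18)·13)| = 1282, so the area is 641.
Along each edge there are gcd(|Δx|,|Δy|)+1 lattice points, so counting each shared vertex once the boundary has gcd(2,14) + gcd(3,11) + gcd(20,9) + gcd(1,33) + gcd(22,1) = 2+1+1+1+1 = 6.
Scaling by 4 multiplies the area by 4² = 16 (so the new area is 10256) and multiplies the boundary lattice-point count by 4, giving 24.
By Pick's theorem, the interior count of the dilated polygon is 10256 − 24/2 + 1 = 10245.

10245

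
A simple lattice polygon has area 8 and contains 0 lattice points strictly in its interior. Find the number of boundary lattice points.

18

Pick's theorem gives A = I + B/2 − 1, so B = 2(A − I + 1) = 2(8 − 0 + 1) = 18.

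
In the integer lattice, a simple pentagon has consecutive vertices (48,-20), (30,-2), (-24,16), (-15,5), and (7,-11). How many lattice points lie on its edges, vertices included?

The number of boundary lattice points is Σ gcd(|Δx|,|Δy|) = gcd(18,18) + gcd(54,18) + gcd(9,11) + gcd(22,16) + gcd(41,9) = 18+18+1+2+1 = 40.

40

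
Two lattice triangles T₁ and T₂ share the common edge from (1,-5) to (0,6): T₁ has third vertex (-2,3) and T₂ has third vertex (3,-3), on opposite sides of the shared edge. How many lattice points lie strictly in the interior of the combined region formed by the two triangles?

The union is the simple quadrilateral with vertices (1,-5), (-2,3), (0,6), (3,-3) in order.
By the shoelace formula, twice the signed area is |[1·3 − (-2)·(-5)] + [(-2)·6 − 0·3] + [0·(-3) − 3·6] + [3·(-5) − 1·(-3)]| = 49, so the area is 24.5.
Summing gcd(|Δx|,|Δy|) over the edges gives the boundary count: gcd(3,8) + gcd(2,3) + gcd(3,9) + gcd(2,2) = 1+1+3+2 = 7.
By Pick's theorem I = A − B/2 + 1 = 24.5 − 7/2 + 1 = 22.

22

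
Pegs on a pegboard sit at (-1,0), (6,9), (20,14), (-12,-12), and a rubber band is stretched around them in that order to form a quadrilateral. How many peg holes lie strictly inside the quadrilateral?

The shoelace formula gives twice the area as |[(-1)·9 − 6·0] + [6·14 − 20·9] + [20·(-12) − (-12)·14] + [(-12)·0 − (-1)·(-12)]| = 189, so the area is 189/2.
Along each edge there are gcd(|Δx|,|Δy|)+1 lattice points, so counting each shared vertex once the boundary has gcd(7,9) + gcd(14,5) + gcd(32,26) + gcd(11,12) = 1+1+2+1 = 5.
Pick's theorem gives I = A − B/2 + 1 = 189/2 − 5/2 + 1 = 93.

93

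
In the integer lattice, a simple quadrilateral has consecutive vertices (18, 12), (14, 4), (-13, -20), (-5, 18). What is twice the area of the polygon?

Using the shoelace formula, 2A = |(18·4 − 14·12) + (14·(-20) − (-13)·4) + ((-13)·18 − (-5)·(-20)) + ((-5)·12 − 18·18)| = 1042, so the area is 521.

1042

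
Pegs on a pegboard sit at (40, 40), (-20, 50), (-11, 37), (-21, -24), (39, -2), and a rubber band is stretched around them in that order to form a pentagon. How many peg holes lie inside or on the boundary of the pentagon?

3143

The shoelace formula gives twice the area as |[40·50 − (-20)·40] + [(-20)·37 − (-11)·50] + [(-11)·(-24) − (-21)·37] + [(-21)·(-2) − 39·(-24)] + [39·40 − 40·(-2)]| = 6269, so the area is 3134.5.
The number of boundary lattice points is Σ gcd(|Δx|,|Δy|) = gcd(60,10) + gcd(9,13) + gcd(10,61) + gcd(60,22) + gcd(1,42) = 10+1+1+2+1 = 15.
Pick's theorem gives I = A − B/2 + 1 = 3134.5 − 15/2 + 1 = 3128, so the closed region contains I + B = 3128 + 15 = 3143 lattice points.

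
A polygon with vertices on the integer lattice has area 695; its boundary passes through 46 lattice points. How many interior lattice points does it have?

673

Pick's theorem A = I + B/2 − 1 rearranges to I = A − B/2 + 1 = 695 − 46/2 + 1 = 673.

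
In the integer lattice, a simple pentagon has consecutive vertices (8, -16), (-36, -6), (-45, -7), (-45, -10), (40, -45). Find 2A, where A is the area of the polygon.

1638

By the shoelace formula, twice the signed area is |(8·(-6) − (-36)·(-16)) + ((-36)·(-7) − (-45)·(-6)) + ((-45)·(-10) − (-45)·(-7)) + ((-45)·(-45) − 40·(-10)) + (40·(-16) − 8·(-45))| = 1638, so the area is 819.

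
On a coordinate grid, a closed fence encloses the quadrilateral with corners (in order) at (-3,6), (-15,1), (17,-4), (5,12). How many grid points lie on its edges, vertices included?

The number of boundary lattice points is Σ gcd(|Δx|,|Δy|) = gcd(12,5) + gcd(32,5) + gcd(12,16) + gcd(8,6) = 1+1+4+2 = 8.

8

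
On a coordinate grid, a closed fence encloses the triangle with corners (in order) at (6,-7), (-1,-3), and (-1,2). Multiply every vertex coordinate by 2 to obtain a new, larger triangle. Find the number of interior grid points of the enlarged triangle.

Using the shoelace formula, 2A = |(6·(-3) − (-1)·(-7)) + ((-1)·2 − (-1)·(-3)) + ((-1)·(-7) − 6·2)| = 35, so the area is 35/2.
The number of boundary lattice points is Σ gcd(|Δx|,|Δy|) = gcd(7,4) + gcd(0,5) + gcd(7,9) = 1+5+1 = 7.
Scaling by 2 multiplies the area by 2² = 4 (so the new area is 70) and multiplies the boundary lattice-point count by 2, giving 14.
By Pick's theorem, the interior count of the dilated polygon is 70 − 14/2 + 1 = 64.

64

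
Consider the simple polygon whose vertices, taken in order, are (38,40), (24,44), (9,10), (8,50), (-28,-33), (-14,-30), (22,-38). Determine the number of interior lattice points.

2973

The shoelace formula gives twice the area as |[38·44 − 24·40] + [24·10 − 9·44] + [9·50 − 8·10] + [8·(-33) − (-28)·50] + [(-28)·(-30) − (-14)·(-33)] + [(-14)·(-38) − 22·(-30)] + [22·40 − 38·(-38)]| = 5956, so the area is 2978.
Summing gcd(|Δx|,|Δy|) over the edges gives the boundary count: gcd(14,4) + gcd(15,34) + gcd(1,40) + gcd(36,83) + gcd(14,3) + gcd(36,8) + gcd(16,78) = 2+1+1+1+1+4+2 = 12.
Pick's theorem gives I = A − B/2 + 1 = 2978 − 12/2 + 1 = 2973.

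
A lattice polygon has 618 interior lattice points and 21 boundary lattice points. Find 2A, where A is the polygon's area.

By Pick's theorem, A = I + B/2 − 1 = 618 + 21/2 − 1 = 1255/2.
Hence 2A = 1255.

1255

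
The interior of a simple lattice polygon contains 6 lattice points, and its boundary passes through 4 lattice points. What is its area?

7

Pick's theorem states A = I + B/2 − 1, so A = 6 + 4/2 − 1 = 7.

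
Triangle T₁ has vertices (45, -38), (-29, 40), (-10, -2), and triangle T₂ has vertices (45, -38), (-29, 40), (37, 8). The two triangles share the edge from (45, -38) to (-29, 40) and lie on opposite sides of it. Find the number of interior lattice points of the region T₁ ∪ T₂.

The union is the simple quadrilateral with vertices (45, -38), (-10, -2), (-29, 40), (37, 8) in order.
By the shoelace formula, twice the signed area is |[45·(-2) − (-10)·(-38)] + [(-10)·40 − (-29)·(-2)] + [(-29)·8 − 37·40] + [37·(-38) − 45·8]| = 4406, so the area is 2203.
Summing gcd(|Δx|,|Δy|) over the edges gives the boundary count: gcd(55,36) + gcd(19,42) + gcd(66,32) + gcd(8,46) = 1+1+2+2 = 6.
By Pick's theorem I = A − B/2 + 1 = 2203 − 6/2 + 1 = 2201.

2201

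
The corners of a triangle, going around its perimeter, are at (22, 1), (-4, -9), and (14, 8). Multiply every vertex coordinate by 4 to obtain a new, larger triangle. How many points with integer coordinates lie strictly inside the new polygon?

Using the shoelace formula, 2A = |(22·(-9) − (-4)·1) + ((-4)·8 − 14·(-9)) + (14·1 − 22·8)| = 262, so the area is 131.
Along each edge there are gcd(|Δx|,|Δy|)+1 lattice points, so counting each shared vertex once the boundary has gcd(26,10) + gcd(18,17) + gcd(8,7) = 2+1+1 = 4.
Scaling by 4 multiplies the area by 4² = 16 (so the new area is 2096) and multiplies the boundary lattice-point count by 4, giving 16.
By Pick's theorem, the interior count of the dilated polygon is 2096 − 16/2 + 1 = 2089.

2089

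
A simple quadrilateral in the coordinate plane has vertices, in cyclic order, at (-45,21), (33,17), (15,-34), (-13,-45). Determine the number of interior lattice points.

3122

The shoelace formula gives twice the area as |[(-45)·17 − 33·21] + [33·(-34) − 15·17] + [15·(-45) − (-13)·(-34)] + [(-13)·21 − (-45)·(-45)]| = 6250, so the area is 3125.
Summing gcd(|Δx|,|Δy|) over the edges gives the boundary count: gcd(78,4) + gcd(18,51) + gcd(28,11) + gcd(32,66) = 2+3+1+2 = 8.
By Pick's theorem A = I + B/2 − 1, so I = 3125 − 8/2 + 1 = 3122.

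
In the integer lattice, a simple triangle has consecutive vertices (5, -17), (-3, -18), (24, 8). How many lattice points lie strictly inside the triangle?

The shoelace formula gives twice the area as |[5·(-18) − (-3)·(-17)] + [(-3)·8 − 24·(-18)] + [24·(-17) − 5·8]| = 181, so the area is 90.5.
Summing gcd(|Δx|,|Δy|) over the edges gives the boundary count: gcd(8,1) + gcd(27,26) + gcd(19,25) = 1+1+1 = 3.
By Pick's theorem A = I + B/2 − 1, so I = 90.5 − 3/2 + 1 = 90.

90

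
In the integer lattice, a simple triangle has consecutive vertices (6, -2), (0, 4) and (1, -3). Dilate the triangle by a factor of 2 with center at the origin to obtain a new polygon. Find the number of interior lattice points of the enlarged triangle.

By the shoelace formula, twice the signed area is |[6·4 − 0·(-2)] + [0·(-3) − 1·4] + [1·(-2) − 6·(-3)]| = 36, so the area is 18.
Along each edge there are gcd(|Δx|,|Δy|)+1 lattice points, so counting each shared vertex once the boundary has gcd(6,6) + gcd(1,7) + gcd(5,1) = 6+1+1 = 8.
Scaling by 2 multiplies the area by 2² = 4 (so the new area is 72) and multiplies the boundary lattice-point count by 2, giving 16.
By Pick's theorem, the interior count of the dilated polygon is 72 − 16/2 + 1 = 65.

65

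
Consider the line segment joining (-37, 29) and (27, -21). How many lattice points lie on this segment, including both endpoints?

3

The number of lattice points on a segment between lattice points is gcd(|Δx|,|Δy|) + 1 = gcd(64,50) + 1 = 2 + 1 = 3.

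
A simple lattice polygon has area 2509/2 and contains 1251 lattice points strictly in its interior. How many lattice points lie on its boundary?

9

Pick's theorem gives A = I + B/2 − 1, so B = 2(A − I + 1) = 2(2509/2 − 1251 + 1) = 9.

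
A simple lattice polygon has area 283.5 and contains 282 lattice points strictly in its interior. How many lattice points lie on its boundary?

Pick's theorem gives A = I + B/2 − 1, so B = 2(A − I + 1) = 2(283.5 − 282 + 1) = 5.

5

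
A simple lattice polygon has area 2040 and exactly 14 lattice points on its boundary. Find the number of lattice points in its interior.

From Pick's theorem, I = A − B/2 + 1 = 2040 − 14/2 + 1 = 2034.

2034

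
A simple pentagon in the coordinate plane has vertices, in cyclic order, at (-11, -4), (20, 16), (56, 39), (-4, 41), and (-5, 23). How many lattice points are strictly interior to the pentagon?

1310

The shoelace formula gives twice the area as |((-11)·16 − 20·(-4)) + (20·39 − 56·16) + (56·41 − (-4)·39) + ((-4)·23 − (-5)·41) + ((-5)·(-4) − (-11)·23)| = 2626, so the area is 1313.
Along each edge there are gcd(|Δx|,|Δy|)+1 lattice points, so counting each shared vertex once the boundary has gcd(31,20) + gcd(36,23) + gcd(60,2) + gcd(1,18) + gcd(6,27) = 1+1+2+1+3 = 8.
Pick's theorem gives I = A − B/2 + 1 = 1313 − 8/2 + 1 = 1310.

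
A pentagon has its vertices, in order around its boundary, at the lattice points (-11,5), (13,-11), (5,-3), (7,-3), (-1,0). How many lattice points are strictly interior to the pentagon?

24

By the shoelace formula, twice the signed area is |((-11)·(-11) − 13·5) + (13·(-3) − 5·(-11)) + (5·(-3) − 7·(-3)) + (7·0 − (-1)·(-3)) + ((-1)·5 − (-11)·0)| = 70, so the area is 35.
Summing gcd(|Δx|,|Δy|) over the edges gives the boundary count: gcd(24,16) + gcd(8,8) + gcd(2,0) + gcd(8,3) + gcd(10,5) = 8+8+2+1+5 = 24.
By Pick's theorem A = I + B/2 − 1, so I = 35 − 24/2 + 1 = 24.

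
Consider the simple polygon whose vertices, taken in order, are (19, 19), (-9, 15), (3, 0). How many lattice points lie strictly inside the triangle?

231

Using the shoelace formula, 2A = |[19·15 − (-9)·19] + [(-9)·0 − 3·15] + [3·19 − 19·0]| = 468, so the area is 234.
The number of boundary lattice points is Σ gcd(|Δx|,|Δy|) = gcd(28,4) + gcd(12,15) + gcd(16,19) = 4+3+1 = 8.
Pick's theorem gives I = A − B/2 + 1 = 234 − 8/2 + 1 = 231.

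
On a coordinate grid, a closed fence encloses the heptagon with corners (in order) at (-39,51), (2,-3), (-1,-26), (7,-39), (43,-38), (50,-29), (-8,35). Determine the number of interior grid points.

By the shoelace formula, twice the signed area is |[(-39)·(-3) − 2·51] + [2·(-26) − (-1)·(-3)] + [(-1)·(-39) − 7·(-26)] + [7·(-38) − 43·(-39)] + [43·(-29) − 50·(-38)] + [50·35 − (-8)·(-29)] + [(-8)·51 − (-39)·35]| = 4720, so the area is 2360.
Along each edge there are gcd(|Δx|,|Δy|)+1 lattice points, so counting each shared vertex once the boundary has gcd(41,54) + gcd(3,23) + gcd(8,13) + gcd(36,1) + gcd(7,9) + gcd(58,64) + gcd(31,16) = 1+1+1+1+1+2+1 = 8.
Pick's theorem gives I = A − B/2 + 1 = 2360 − 8/2 + 1 = 2357.

2357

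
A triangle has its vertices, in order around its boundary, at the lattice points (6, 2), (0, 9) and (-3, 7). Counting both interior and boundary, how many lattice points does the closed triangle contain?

19

By the shoelace formula, twice the signed area is |(6·9 − 0·2) + (0·7 − (-3)·9) + ((-3)·2 − 6·7)| = 33, so the area is 16.5.
The number of boundary lattice points is Σ gcd(|Δx|,|Δy|) = gcd(6,7) + gcd(3,2) + gcd(9,5) = 1+1+1 = 3.
Pick's theorem gives I = A − B/2 + 1 = 16.5 − 3/2 + 1 = 16, so the closed region contains I + B = 16 + 3 = 19 lattice points.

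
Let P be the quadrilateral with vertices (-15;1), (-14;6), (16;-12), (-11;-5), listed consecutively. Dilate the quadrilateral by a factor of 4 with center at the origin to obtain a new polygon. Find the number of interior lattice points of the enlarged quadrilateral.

Using the shoelace formula, 2A = |[(-15)·6 − (-14)·1] + [(-14)·(-12) − 16·6] + [16·(-5) − (-11)·(-12)] + [(-11)·1 − (-15)·(-5)]| = 302, so the area is 151.
The number of boundary lattice points is Σ gcd(|Δx|,|Δy|) = gcd(1,5) + gcd(30,18) + gcd(27,7) + gcd(4,6) = 1+6+1+2 = 10.
Scaling by 4 multiplies the area by 4² = 16 (so the new area is 2416) and multiplies the boundary lattice-point count by 4, giving 40.
By Pick's theorem, the interior count of the dilated polygon is 2416 − 40/2 + 1 = 2397.

2397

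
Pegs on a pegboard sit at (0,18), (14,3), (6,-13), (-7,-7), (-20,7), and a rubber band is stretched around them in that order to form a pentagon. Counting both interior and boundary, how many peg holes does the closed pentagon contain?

The shoelace formula gives twice the area as |(0·3 − 14·18) + (14·(-13) − 6·3) + (6·(-7) − (-7)·(-13)) + ((-7)·7 − (-20)·(-7)) + ((-20)·18 − 0·7)| = 1134, so the area is 567.
Summing gcd(|Δx|,|Δy|) over the edges gives the boundary count: gcd(14,15) + gcd(8,16) + gcd(13,6) + gcd(13,14) + gcd(20,11) = 1+8+1+1+1 = 12.
Pick's theorem gives I = A − B/2 + 1 = 567 − 12/2 + 1 = 562, so the closed region contains I + B = 562 + 12 = 574 lattice points.

574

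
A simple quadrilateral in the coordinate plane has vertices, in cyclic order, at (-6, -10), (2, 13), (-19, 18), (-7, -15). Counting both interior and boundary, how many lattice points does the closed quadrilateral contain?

The shoelace formula gives twice the area as |((-6)·13 − 2·(-10)) + (2·18 − (-19)·13) + ((-19)·(-15) − (-7)·18) + ((-7)·(-10) − (-6)·(-15))| = 616, so the area is 308.
The number of boundary lattice points is Σ gcd(|Δx|,|Δy|) = gcd(8,23) + gcd(21,5) + gcd(12,33) + gcd(1,5) = 1+1+3+1 = 6.
Pick's theorem gives I = A − B/2 + 1 = 308 − 6/2 + 1 = 306, so the closed region contains I + B = 306 + 6 = 312 lattice points.

312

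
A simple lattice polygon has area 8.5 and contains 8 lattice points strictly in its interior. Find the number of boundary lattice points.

Pick's theorem gives A = I + B/2 − 1, so B = 2(A − I + 1) = 2(8.5 − 8 + 1) = 3.

3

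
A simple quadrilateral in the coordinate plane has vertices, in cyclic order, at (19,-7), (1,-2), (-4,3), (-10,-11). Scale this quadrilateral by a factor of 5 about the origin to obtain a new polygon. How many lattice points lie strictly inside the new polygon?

Using the shoelace formula, 2A = |[19·(-2) − 1·(-7)] + [1·3 − (-4)·(-2)] + [(-4)·(-11) − (-10)·3] + [(-10)·(-7) − 19·(-11)]| = 317, so the area is 158.5.
Along each edge there are gcd(|Δx|,|Δy|)+1 lattice points, so counting each shared vertex once the boundary has gcd(18,5) + gcd(5,5) + gcd(6,14) + gcd(29,4) = 1+5+2+1 = 9.
Scaling by 5 multiplies the area by 5² = 25 (so the new area is 3962.5) and multiplies the boundary lattice-point count by 5, giving 45.
By Pick's theorem, the interior count of the dilated polygon is 3962.5 − 45/2 + 1 = 3941.

3941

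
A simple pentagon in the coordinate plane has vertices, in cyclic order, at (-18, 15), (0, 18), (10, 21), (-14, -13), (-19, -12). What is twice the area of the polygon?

920

Using the shoelace formula, 2A = |((-18)·18 − 0·15) + (0·21 − 10·18) + (10·(-13) − (-14)·21) + ((-14)·(-12) − (-19)·(-13)) + ((-19)·15 − (-18)·(-12))| = 920, so the area is 460.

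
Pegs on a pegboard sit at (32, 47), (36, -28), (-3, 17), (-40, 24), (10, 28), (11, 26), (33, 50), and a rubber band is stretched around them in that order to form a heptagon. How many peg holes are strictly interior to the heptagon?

1604

The shoelace formula gives twice the area as |(32·(-28) − 36·47) + (36·17 − (-3)·(-28)) + ((-3)·24 − (-40)·17) + ((-40)·28 − 10·24) + (10·26 − 11·28) + (11·50 − 33·26) + (33·47 − 32·50)| = 3217, so the area is 3217/2.
The number of boundary lattice points is Σ gcd(|Δx|,|Δy|) = gcd(4,75) + gcd(39,45) + gcd(37,7) + gcd(50,4) + gcd(1,2) + gcd(22,24) + gcd(1,3) = 1+3+1+2+1+2+1 = 11.
By Pick's theorem A = I + B/2 − 1, so I = 3217/2 − 11/2 + 1 = 1604.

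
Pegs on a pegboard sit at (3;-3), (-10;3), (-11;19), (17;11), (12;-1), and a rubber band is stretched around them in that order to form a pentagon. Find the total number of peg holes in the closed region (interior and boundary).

By the shoelace formula, twice the signed area is |(3·3 − (-10)·(-3)) + ((-10)·19 − (-11)·3) + ((-11)·11 − 17·19) + (17·(-1) − 12·11) + (12·(-3) − 3·(-1))| = 804, so the area is 402.
The number of boundary lattice points is Σ gcd(|Δx|,|Δy|) = gcd(13,6) + gcd(1,16) + gcd(28,8) + gcd(5,12) + gcd(9,2) = 1+1+4+1+1 = 8.
Pick's theorem gives I = A − B/2 + 1 = 402 − 8/2 + 1 = 399, so the closed region contains I + B = 399 + 8 = 407 lattice points.

407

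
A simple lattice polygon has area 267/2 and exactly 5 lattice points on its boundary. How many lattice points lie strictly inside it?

132

Pick's theorem A = I + B/2 − 1 rearranges to I = A − B/2 + 1 = 267/2 − 5/2 + 1 = 132.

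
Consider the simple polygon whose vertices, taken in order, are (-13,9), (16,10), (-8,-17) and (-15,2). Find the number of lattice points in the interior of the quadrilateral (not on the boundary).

421

The shoelace formula gives twice the area as |((-13)·10 − 16·9) + (16·(-17) − (-8)·10) + ((-8)·2 − (-15)·(-17)) + ((-15)·9 − (-13)·2)| = 846, so the area is 423.
Along each edge there are gcd(|Δx|,|Δy|)+1 lattice points, so counting each shared vertex once the boundary has gcd(29,1) + gcd(24,27) + gcd(7,19) + gcd(2,7) = 1+3+1+1 = 6.
By Pick's theorem A = I + B/2 − 1, so I = 423 − 6/2 + 1 = 421.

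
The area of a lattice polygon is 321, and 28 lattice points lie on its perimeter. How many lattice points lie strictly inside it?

308

Pick's theorem A = I + B/2 − 1 rearranges to I = A − B/2 + 1 = 321 − 28/2 + 1 = 308.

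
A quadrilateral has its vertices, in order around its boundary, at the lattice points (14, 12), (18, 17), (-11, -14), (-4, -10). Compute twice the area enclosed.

By the shoelace formula, twice the signed area is |[14·17 − 18·12] + [18·(-14) − (-11)·17] + [(-11)·(-10) − (-4)·(-14)] + [(-4)·12 − 14·(-10)]| = 103, so the area is 103/2.

103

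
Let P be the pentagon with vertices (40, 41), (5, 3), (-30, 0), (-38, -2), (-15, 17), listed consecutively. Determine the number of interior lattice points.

Using the shoelace formula, 2A = |(40·3 − 5·41) + (5·0 − (-30)·3) + ((-30)·(-2) − (-38)·0) + ((-38)·17 − (-15)·(-2)) + ((-15)·41 − 40·17)| = 1906, so the area is 953.
The number of boundary lattice points is Σ gcd(|Δx|,|Δy|) = gcd(35,38) + gcd(35,3) + gcd(8,2) + gcd(23,19) + gcd(55,24) = 1+1+2+1+1 = 6.
Pick's theorem gives I = A − B/2 + 1 = 953 − 6/2 + 1 = 951.

951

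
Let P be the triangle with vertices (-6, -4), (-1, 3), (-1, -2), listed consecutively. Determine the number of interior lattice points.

Using the shoelace formula, 2A = |((-6)·3 − (-1)·(-4)) + ((-1)·(-2) − (-1)·3) + ((-1)·(-4) − (-6)·(-2))| = 25, so the area is 25/2.
Summing gcd(|Δx|,|Δy|) over the edges gives the boundary count: gcd(5,7) + gcd(0,5) + gcd(5,2) = 1+5+1 = 7.
Pick's theorem gives I = A − B/2 + 1 = 25/2 − 7/2 + 1 = 10.

10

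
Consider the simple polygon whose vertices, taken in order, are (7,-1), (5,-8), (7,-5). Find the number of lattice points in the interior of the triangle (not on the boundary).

2

Using the shoelace formula, 2A = |[7·(-8) − 5·(-1)] + [5·(-5) − 7·(-8)] + [7·(-1) − 7·(-5)]| = 8, so the area is 4.
Summing gcd(|Δx|,|Δy|) over the edges gives the boundary count: gcd(2,7) + gcd(2,3) + gcd(0,4) = 1+1+4 = 6.
Pick's theorem gives I = A − B/2 + 1 = 4 − 6/2 + 1 = 2.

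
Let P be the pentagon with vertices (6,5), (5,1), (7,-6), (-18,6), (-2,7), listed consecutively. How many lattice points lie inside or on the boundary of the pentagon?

The shoelace formula gives twice the area as |(6·1 − 5·5) + (5·(-6) − 7·1) + (7·6 − (-18)·(-6)) + ((-18)·7 − (-2)·6) + ((-2)·5 − 6·7)| = 288, so the area is 144.
Along each edge there are gcd(|Δx|,|Δy|)+1 lattice points, so counting each shared vertex once the boundary has gcd(1,4) + gcd(2,7) + gcd(25,12) + gcd(16,1) + gcd(8,2) = 1+1+1+1+2 = 6.
Pick's theorem gives I = A − B/2 + 1 = 144 − 6/2 + 1 = 142, so the closed region contains I + B = 142 + 6 = 148 lattice points.

148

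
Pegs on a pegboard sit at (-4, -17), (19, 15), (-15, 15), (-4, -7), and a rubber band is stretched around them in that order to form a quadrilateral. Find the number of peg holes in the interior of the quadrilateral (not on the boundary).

462

Using the shoelace formula, 2A = |[(-4)·15 − 19·(-17)] + [19·15 − (-15)·15] + [(-15)·(-7) − (-4)·15] + [(-4)·(-17) − (-4)·(-7)]| = 978, so the area is 489.
Along each edge there are gcd(|Δx|,|Δy|)+1 lattice points, so counting each shared vertex once the boundary has gcd(23,32) + gcd(34,0) + gcd(11,22) + gcd(0,10) = 1+34+11+10 = 56.
By Pick's theorem A = I + B/2 − 1, so I = 489 − 56/2 + 1 = 462.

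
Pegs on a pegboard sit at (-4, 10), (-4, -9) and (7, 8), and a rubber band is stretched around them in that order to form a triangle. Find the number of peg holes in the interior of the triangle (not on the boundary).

95

The shoelace formula gives twice the area as |[(-4)·(-9) − (-4)·10] + [(-4)·8 − 7·(-9)] + [7·10 − (-4)·8]| = 209, so the area is 209/2.
The number of boundary lattice points is Σ gcd(|Δx|,|Δy|) = gcd(0,19) + gcd(11,17) + gcd(11,2) = 19+1+1 = 21.
By Pick's theorem A = I + B/2 − 1, so I = 209/2 − 21/2 + 1 = 95.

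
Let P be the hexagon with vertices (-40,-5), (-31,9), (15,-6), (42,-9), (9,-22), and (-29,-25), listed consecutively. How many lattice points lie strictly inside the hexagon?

1451

Using the shoelace formula, 2A = |((-40)·9 − (-31)·(-5)) + ((-31)·(-6) − 15·9) + (15·(-9) − 42·(-6)) + (42·(-22) − 9·(-9)) + (9·(-25) − (-29)·(-22)) + ((-29)·(-5) − (-40)·(-25))| = 2908, so the area is 1454.
Along each edge there are gcd(|Δx|,|Δy|)+1 lattice points, so counting each shared vertex once the boundary has gcd(9,14) + gcd(46,15) + gcd(27,3) + gcd(33,13) + gcd(38,3) + gcd(11,20) = 1+1+3+1+1+1 = 8.
By Pick's theorem A = I + B/2 − 1, so I = 1454 − 8/2 + 1 = 1451.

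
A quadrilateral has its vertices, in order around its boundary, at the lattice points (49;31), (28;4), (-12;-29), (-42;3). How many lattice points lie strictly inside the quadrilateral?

2064

The shoelace formula gives twice the area as |[49·4 − 28·31] + [28·(-29) − (-12)·4] + [(-12)·3 − (-42)·(-29)] + [(-42)·31 − 49·3]| = 4139, so the area is 4139/2.
Summing gcd(|Δx|,|Δy|) over the edges gives the boundary count: gcd(21,27) + gcd(40,33) + gcd(30,32) + gcd(91,28) = 3+1+2+7 = 13.
Pick's theorem gives I = A − B/2 + 1 = 4139/2 − 13/2 + 1 = 2064.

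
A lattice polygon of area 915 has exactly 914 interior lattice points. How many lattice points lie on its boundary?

Pick's theorem gives A = I + B/2 − 1, so B = 2(A − I + 1) = 2(915 − 914 + 1) = 4.

4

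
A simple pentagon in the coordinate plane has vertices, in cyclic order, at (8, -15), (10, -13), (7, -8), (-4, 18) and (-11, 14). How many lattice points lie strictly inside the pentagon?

Using the shoelace formula, 2A = |[8·(-13) − 10·(-15)] + [10·(-8) − 7·(-13)] + [7·18 − (-4)·(-8)] + [(-4)·14 − (-11)·18] + [(-11)·(-15) − 8·14]| = 346, so the area is 173.
The number of boundary lattice points is Σ gcd(|Δx|,|Δy|) = gcd(2,2) + gcd(3,5) + gcd(11,26) + gcd(7,4) + gcd(19,29) = 2+1+1+1+1 = 6.
By Pick's theorem A = I + B/2 − 1, so I = 173 − 6/2 + 1 = 171.

171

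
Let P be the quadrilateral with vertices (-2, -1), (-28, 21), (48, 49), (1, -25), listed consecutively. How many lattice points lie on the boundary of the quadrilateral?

10

Along each edge there are gcd(|Δx|,|Δy|)+1 lattice points, so counting each shared vertex once the boundary has gcd(26,22) + gcd(76,28) + gcd(47,74) + gcd(3,24) = 2+4+1+3 = 10.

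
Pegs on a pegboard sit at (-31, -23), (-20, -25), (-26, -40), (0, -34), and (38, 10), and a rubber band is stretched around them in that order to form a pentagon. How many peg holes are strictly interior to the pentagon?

The shoelace formula gives twice the area as |((-31)·(-25) − (-20)·(-23)) + ((-20)·(-40) − (-26)·(-25)) + ((-26)·(-34) − 0·(-40)) + (0·10 − 38·(-34)) + (38·(-23) − (-31)·10)| = 2077, so the area is 1038.5.
The number of boundary lattice points is Σ gcd(|Δx|,|Δy|) = gcd(11,2) + gcd(6,15) + gcd(26,6) + gcd(38,44) + gcd(69,33) = 1+3+2+2+3 = 11.
Pick's theorem gives I = A − B/2 + 1 = 1038.5 − 11/2 + 1 = 1034.

1034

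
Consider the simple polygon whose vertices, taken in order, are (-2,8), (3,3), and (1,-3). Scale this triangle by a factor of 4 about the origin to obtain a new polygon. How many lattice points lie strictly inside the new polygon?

By the shoelace formula, twice the signed area is |[(-2)·3 − 3·8] + [3·(-3) − 1·3] + [1·8 − (-2)·(-3)]| = 40, so the area is 20.
The number of boundary lattice points is Σ gcd(|Δx|,|Δy|) = gcd(5,5) + gcd(2,6) + gcd(3,11) = 5+2+1 = 8.
Scaling by 4 multiplies the area by 4² = 16 (so the new area is 320) and multiplies the boundary lattice-point count by 4, giving 32.
By Pick's theorem, the interior count of the dilated polygon is 320 − 32/2 + 1 = 305.

305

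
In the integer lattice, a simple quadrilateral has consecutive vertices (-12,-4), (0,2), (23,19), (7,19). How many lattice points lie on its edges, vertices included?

24

The number of boundary lattice points is Σ gcd(|Δx|,|Δy|) = gcd(12,6) + gcd(23,17) + gcd(16,0) + gcd(19,23) = 6+1+16+1 = 24.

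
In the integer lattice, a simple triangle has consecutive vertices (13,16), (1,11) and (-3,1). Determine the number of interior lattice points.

Using the shoelace formula, 2A = |[13·11 − 1·16] + [1·1 − (-3)·11] + [(-3)·16 − 13·1]| = 100, so the area is 50.
Along each edge there are gcd(|Δx|,|Δy|)+1 lattice points, so counting each shared vertex once the boundary has gcd(12,5) + gcd(4,10) + gcd(16,15) = 1+2+1 = 4.
By Pick's theorem A = I + B/2 − 1, so I = 50 − 4/2 + 1 = 49.

49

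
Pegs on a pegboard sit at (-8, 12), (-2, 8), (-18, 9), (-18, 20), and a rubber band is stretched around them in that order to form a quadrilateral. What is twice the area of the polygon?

Using the shoelace formula, 2A = |((-8)·8 − (-2)·12) + ((-2)·9 − (-18)·8) + ((-18)·20 − (-18)·9) + ((-18)·12 − (-8)·20)| = 168, so the area is 84.

168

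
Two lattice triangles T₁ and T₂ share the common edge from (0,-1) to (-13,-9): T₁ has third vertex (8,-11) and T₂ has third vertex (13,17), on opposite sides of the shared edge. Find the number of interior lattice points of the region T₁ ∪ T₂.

The union is the simple quadrilateral with vertices (0,-1), (8,-11), (-13,-9), (13,17) in order.
The shoelace formula gives twice the area as |[0·(-11) − 8·(-1)] + [8·(-9) − (-13)·(-11)] + [(-13)·17 − 13·(-9)] + [13·(-1) − 0·17]| = 324, so the area is 162.
The number of boundary lattice points is Σ gcd(|Δx|,|Δy|) = gcd(8,10) + gcd(21,2) + gcd(26,26) + gcd(13,18) = 2+1+26+1 = 30.
By Pick's theorem I = A − B/2 + 1 = 162 − 30/2 + 1 = 148.

148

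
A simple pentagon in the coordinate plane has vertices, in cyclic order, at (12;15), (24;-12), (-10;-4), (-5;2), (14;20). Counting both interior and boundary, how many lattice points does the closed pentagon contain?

The shoelace formula gives twice the area as |[12·(-12) − 24·15] + [24·(-4) − (-10)·(-12)] + [(-10)·2 − (-5)·(-4)] + [(-5)·20 − 14·2] + [14·15 − 12·20]| = 918, so the area is 459.
Along each edge there are gcd(|Δx|,|Δy|)+1 lattice points, so counting each shared vertex once the boundary has gcd(12,27) + gcd(34,8) + gcd(5,6) + gcd(19,18) + gcd(2,5) = 3+2+1+1+1 = 8.
Pick's theorem gives I = A − B/2 + 1 = 459 − 8/2 + 1 = 456, so the closed region contains I + B = 456 + 8 = 464 lattice points.

464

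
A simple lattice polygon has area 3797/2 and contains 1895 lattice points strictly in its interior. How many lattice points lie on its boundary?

Pick's theorem gives A = I + B/2 − 1, so B = 2(A − I + 1) = 2(3797/2 − 1895 + 1) = 9.

9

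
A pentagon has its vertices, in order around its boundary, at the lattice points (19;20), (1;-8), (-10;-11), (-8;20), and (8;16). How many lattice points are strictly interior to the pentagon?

488

The shoelace formula gives twice the area as |(19·(-8) − 1·20) + (1·(-11) − (-10)·(-8)) + ((-10)·20 − (-8)·(-11)) + ((-8)·16 − 8·20) + (8·20 − 19·16)| = 983, so the area is 491.5.
The number of boundary lattice points is Σ gcd(|Δx|,|Δy|) = gcd(18,28) + gcd(11,3) + gcd(2,31) + gcd(16,4) + gcd(11,4) = 2+1+1+4+1 = 9.
Pick's theorem gives I = A − B/2 + 1 = 491.5 − 9/2 + 1 = 488.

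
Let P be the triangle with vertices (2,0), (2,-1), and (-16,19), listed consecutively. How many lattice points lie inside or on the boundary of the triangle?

12

The shoelace formula gives twice the area as |(2·(-1) − 2·0) + (2·19 − (-16)·(-1)) + ((-16)·0 − 2·19)| = 18, so the area is 9.
Along each edge there are gcd(|Δx|,|Δy|)+1 lattice points, so counting each shared vertex once the boundary has gcd(0,1) + gcd(18,20) + gcd(18,19) = 1+2+1 = 4.
Pick's theorem gives I = A − B/2 + 1 = 9 − 4/2 + 1 = 8, so the closed region contains I + B = 8 + 4 = 12 lattice points.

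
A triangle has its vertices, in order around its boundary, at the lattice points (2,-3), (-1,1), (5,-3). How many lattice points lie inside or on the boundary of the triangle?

10

Using the shoelace formula, 2A = |(2·1 − (-1)·(-3)) + ((-1)·(-3) − 5·1) + (5·(-3) − 2·(-3))| = 12, so the area is 6.
Summing gcd(|Δx|,|Δy|) over the edges gives the boundary count: gcd(3,4) + gcd(6,4) + gcd(3,0) = 1+2+3 = 6.
Pick's theorem gives I = A − B/2 + 1 = 6 − 6/2 + 1 = 4, so the closed region contains I + B = 4 + 6 = 10 lattice points.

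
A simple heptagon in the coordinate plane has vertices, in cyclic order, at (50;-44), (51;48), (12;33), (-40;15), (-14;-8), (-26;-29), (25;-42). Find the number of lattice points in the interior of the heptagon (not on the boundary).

5393

Using the shoelace formula, 2A = |(50·48 − 51·(-44)) + (51·33 − 12·48) + (12·15 − (-40)·33) + ((-40)·(-8) − (-14)·15) + ((-14)·(-29) − (-26)·(-8)) + ((-26)·(-42) − 25·(-29)) + (25·(-44) − 50·(-42))| = 10796, so the area is 5398.
Summing gcd(|Δx|,|Δy|) over the edges gives the boundary count: gcd(1,92) + gcd(39,15) + gcd(52,18) + gcd(26,23) + gcd(12,21) + gcd(51,13) + gcd(25,2) = 1+3+2+1+3+1+1 = 12.
Pick's theorem gives I = A − B/2 + 1 = 5398 − 12/2 + 1 = 5393.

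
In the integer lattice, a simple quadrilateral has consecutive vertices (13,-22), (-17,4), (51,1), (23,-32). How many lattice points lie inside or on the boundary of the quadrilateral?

By the shoelace formula, twice the signed area is |[13·4 − (-17)·(-22)] + [(-17)·1 − 51·4] + [51·(-32) − 23·1] + [23·(-22) − 13·(-32)]| = 2288, so the area is 1144.
Along each edge there are gcd(|Δx|,|Δy|)+1 lattice points, so counting each shared vertex once the boundary has gcd(30,26) + gcd(68,3) + gcd(28,33) + gcd(10,10) = 2+1+1+10 = 14.
Pick's theorem gives I = A − B/2 + 1 = 1144 − 14/2 + 1 = 1138, so the closed region contains I + B = 1138 + 14 = 1152 lattice points.

1152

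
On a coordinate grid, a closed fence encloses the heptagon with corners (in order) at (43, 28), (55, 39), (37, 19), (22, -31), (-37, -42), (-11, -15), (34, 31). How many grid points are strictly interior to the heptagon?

2002

By the shoelace formula, twice the signed area is |(43·39 − 55·28) + (55·19 − 37·39) + (37·(-31) − 22·19) + (22·(-42) − (-37)·(-31)) + ((-37)·(-15) − (-11)·(-42)) + ((-11)·31 − 34·(-15)) + (34·28 − 43·31)| = 4016, so the area is 2008.
Summing gcd(|Δx|,|Δy|) over the edges gives the boundary count: gcd(12,11) + gcd(18,20) + gcd(15,50) + gcd(59,11) + gcd(26,27) + gcd(45,46) + gcd(9,3) = 1+2+5+1+1+1+3 = 14.
By Pick's theorem A = I + B/2 − 1, so I = 2008 − 14/2 + 1 = 2002.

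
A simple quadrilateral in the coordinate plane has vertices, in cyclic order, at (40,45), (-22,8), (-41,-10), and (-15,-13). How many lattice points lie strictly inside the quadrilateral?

The shoelace formula gives twice the area as |(40·8 − (-22)·45) + ((-22)·(-10) − (-41)·8) + ((-41)·(-13) − (-15)·(-10)) + ((-15)·45 − 40·(-13))| = 2086, so the area is 1043.
Along each edge there are gcd(|Δx|,|Δy|)+1 lattice points, so counting each shared vertex once the boundary has gcd(62,37) + gcd(19,18) + gcd(26,3) + gcd(55,58) = 1+1+1+1 = 4.
Pick's theorem gives I = A − B/2 + 1 = 1043 − 4/2 + 1 = 1042.

1042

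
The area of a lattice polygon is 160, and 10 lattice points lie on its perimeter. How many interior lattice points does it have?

Pick's theorem A = I + B/2 − 1 rearranges to I = A − B/2 + 1 = 160 − 10/2 + 1 = 156.

156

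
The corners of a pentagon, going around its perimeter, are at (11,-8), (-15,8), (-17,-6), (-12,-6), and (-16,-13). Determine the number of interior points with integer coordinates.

273

Using the shoelace formula, 2A = |(11·8 − (-15)·(-8)) + ((-15)·(-6) − (-17)·8) + ((-17)·(-6) − (-12)·(-6)) + ((-12)·(-13) − (-16)·(-6)) + ((-16)·(-8) − 11·(-13))| = 555, so the area is 555/2.
Along each edge there are gcd(|Δx|,|Δy|)+1 lattice points, so counting each shared vertex once the boundary has gcd(26,16) + gcd(2,14) + gcd(5,0) + gcd(4,7) + gcd(27,5) = 2+2+5+1+1 = 11.
By Pick's theorem A = I + B/2 − 1, so I = 555/2 − 11/2 + 1 = 273.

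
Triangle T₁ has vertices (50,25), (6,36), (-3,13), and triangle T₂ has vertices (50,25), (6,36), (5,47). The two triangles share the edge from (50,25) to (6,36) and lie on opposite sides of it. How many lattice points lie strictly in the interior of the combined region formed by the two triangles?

791

The union is the simple quadrilateral with vertices (50,25), (-3,13), (6,36), (5,47) in order.
By the shoelace formula, twice the signed area is |[50·13 − (-3)·25] + [(-3)·36 − 6·13] + [6·47 − 5·36] + [5·25 − 50·47]| = 1584, so the area is 792.
Along each edge there are gcd(|Δx|,|Δy|)+1 lattice points, so counting each shared vertex once the boundary has gcd(53,12) + gcd(9,23) + gcd(1,11) + gcd(45,22) = 1+1+1+1 = 4.
By Pick's theorem I = A − B/2 + 1 = 792 − 4/2 + 1 = 791.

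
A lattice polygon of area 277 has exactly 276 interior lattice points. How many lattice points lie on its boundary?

Pick's theorem gives A = I + B/2 − 1, so B = 2(A − I + 1) = 2(277 − 276 + 1) = 4.

4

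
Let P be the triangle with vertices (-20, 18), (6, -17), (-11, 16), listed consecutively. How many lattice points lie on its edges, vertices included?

3

The number of boundary lattice points is Σ gcd(|Δx|,|Δy|) = gcd(26,35) + gcd(17,33) + gcd(9,2) = 1+1+1 = 3.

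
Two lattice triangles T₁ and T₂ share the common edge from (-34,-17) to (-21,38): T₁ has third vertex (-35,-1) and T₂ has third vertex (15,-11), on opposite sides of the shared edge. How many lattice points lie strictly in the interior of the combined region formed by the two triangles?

The union is the simple quadrilateral with vertices (-34,-17), (-35,-1), (-21,38), (15,-11) in order.
By the shoelace formula, twice the signed area is |[(-34)·(-1) − (-35)·(-17)] + [(-35)·38 − (-21)·(-1)] + [(-21)·(-11) − 15·38] + [15·(-17) − (-34)·(-11)]| = 2880, so the area is 1440.
The number of boundary lattice points is Σ gcd(|Δx|,|Δy|) = gcd(1,16) + gcd(14,39) + gcd(36,49) + gcd(49,6) = 1+1+1+1 = 4.
By Pick's theorem I = A − B/2 + 1 = 1440 − 4/2 + 1 = 1439.

1439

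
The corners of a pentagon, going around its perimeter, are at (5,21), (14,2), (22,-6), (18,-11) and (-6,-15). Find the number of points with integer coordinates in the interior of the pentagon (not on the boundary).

460

By the shoelace formula, twice the signed area is |(5·2 − 14·21) + (14·(-6) − 22·2) + (22·(-11) − 18·(-6)) + (18·(-15) − (-6)·(-11)) + ((-6)·21 − 5·(-15))| = 933, so the area is 466.5.
Summing gcd(|Δx|,|Δy|) over the edges gives the boundary count: gcd(9,19) + gcd(8,8) + gcd(4,5) + gcd(24,4) + gcd(11,36) = 1+8+1+4+1 = 15.
By Pick's theorem A = I + B/2 − 1, so I = 466.5 − 15/2 + 1 = 460.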